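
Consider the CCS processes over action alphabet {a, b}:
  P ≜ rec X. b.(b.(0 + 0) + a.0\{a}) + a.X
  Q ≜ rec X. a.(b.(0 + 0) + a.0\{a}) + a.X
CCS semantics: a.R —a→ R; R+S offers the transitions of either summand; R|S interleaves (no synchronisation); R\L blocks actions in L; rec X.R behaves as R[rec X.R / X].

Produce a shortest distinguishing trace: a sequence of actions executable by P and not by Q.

Reachable graph of P (4 states):
  u0 = rec X. b.(b.(0 + 0) + a.0\{a}) + a.X ⊢ ··a··> u0, ··b··> u1
  u1 = b.(0 + 0) + a.0\{a} ⊢ ··a··> u2, ··b··> u3
  u2 = 0\{a} ⊢ ·
  u3 = 0 + 0 ⊢ ·
Reachable graph of Q (4 states):
  v0 = rec X. a.(b.(0 + 0) + a.0\{a}) + a.X ⊢ ··a··> v0, ··a··> v1
  v1 = b.(0 + 0) + a.0\{a} ⊢ ··a··> v2, ··b··> v3
  v2 = 0\{a} ⊢ ·
  v3 = 0 + 0 ⊢ ·
Executing b from P (initial set {u0}):
  [1] b ⇒ {u1}
  ✓ P
Executing b from Q (initial set {v0}):
  [1] b ⇒ ∅ (Q stuck)

b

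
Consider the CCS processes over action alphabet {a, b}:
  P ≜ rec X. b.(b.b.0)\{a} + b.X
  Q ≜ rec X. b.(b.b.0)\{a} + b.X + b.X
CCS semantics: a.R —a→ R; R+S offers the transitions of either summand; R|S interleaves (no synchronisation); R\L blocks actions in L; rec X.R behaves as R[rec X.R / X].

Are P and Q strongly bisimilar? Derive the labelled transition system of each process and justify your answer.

YES

LTS(P): 4 reachable states
  p0 = rec X. b.(b.b.0)\{a} + b.X has moves ··b··> p0, ··b··> p1
  p1 = (b.b.0)\{a} has moves ··b··> p2
  p2 = (b.0)\{a} has moves ··b··> p3
  p3 = 0\{a} has moves stopped
LTS(Q): 4 reachable states
  q0 = rec X. b.(b.b.0)\{a} + b.X + b.X has moves ··b··> q0, ··b··> q1
  q1 = (b.b.0)\{a} has moves ··b··> q2
  q2 = (b.0)\{a} has moves ··b··> q3
  q3 = 0\{a} has moves stopped
Partition-refinement fixed point:
  B0 = {p0, q0}
  B1 = {p1, q1}
  B2 = {p2, q2}
  B3 = {p3, q3}
p0 ∈ B0, q0 ∈ B0 → same block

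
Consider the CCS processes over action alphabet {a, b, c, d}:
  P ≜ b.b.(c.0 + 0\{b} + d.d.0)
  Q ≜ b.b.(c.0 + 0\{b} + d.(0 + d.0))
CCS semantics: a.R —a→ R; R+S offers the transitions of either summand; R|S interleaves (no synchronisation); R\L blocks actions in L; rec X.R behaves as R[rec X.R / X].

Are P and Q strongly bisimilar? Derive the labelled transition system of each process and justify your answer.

bisimilar

P's transition system — 5 states:
  p0 = b.b.(c.0 + 0\{b} + d.d.0) → ··b··> p1
  p1 = b.(c.0 + 0\{b} + d.d.0) → ··b··> p2
  p2 = c.0 + 0\{b} + d.d.0 → ··c··> p3, ··d··> p4
  p3 = 0 → ∅
  p4 = d.0 → ··d··> p3
Q's transition system — 5 states:
  q0 = b.b.(c.0 + 0\{b} + d.(0 + d.0)) → ··b··> q1
  q1 = b.(c.0 + 0\{b} + d.(0 + d.0)) → ··b··> q2
  q2 = c.0 + 0\{b} + d.(0 + d.0) → ··c··> q3, ··d··> q4
  q3 = 0 → ∅
  q4 = 0 + d.0 → ··d··> q3
Coarsest stable partition (strong bisimilarity classes):
  B0 = {p0, q0}
  B1 = {p1, q1}
  B2 = {p2, q2}
  B3 = {p4, q4}
  B4 = {p3, q3}
p0 ∈ B0, q0 ∈ B0 → same block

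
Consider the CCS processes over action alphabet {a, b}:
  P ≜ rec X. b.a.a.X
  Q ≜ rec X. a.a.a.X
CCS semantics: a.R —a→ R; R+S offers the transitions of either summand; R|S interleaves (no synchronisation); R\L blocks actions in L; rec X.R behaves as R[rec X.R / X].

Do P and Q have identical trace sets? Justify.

traces(P) ≠ traces(Q) — witness ⟨b⟩

LTS(P): 3 reachable states
  s0 = rec X. b.a.a.X → =b=> s1
  s1 = a.a.(rec X. b.a.a.X) → =a=> s2
  s2 = a.(rec X. b.a.a.X) → =a=> s0
LTS(Q): 3 reachable states
  t0 = rec X. a.a.a.X → =a=> t1
  t1 = a.a.(rec X. a.a.a.X) → =a=> t2
  t2 = a.(rec X. a.a.a.X) → =a=> t0
Executing b from P (initial set {s0}):
  step 1 (b): {s1}
  — P admits the full trace.
Executing b from Q (initial set {t0}):
  step 1 (b): ∅ (Q stuck)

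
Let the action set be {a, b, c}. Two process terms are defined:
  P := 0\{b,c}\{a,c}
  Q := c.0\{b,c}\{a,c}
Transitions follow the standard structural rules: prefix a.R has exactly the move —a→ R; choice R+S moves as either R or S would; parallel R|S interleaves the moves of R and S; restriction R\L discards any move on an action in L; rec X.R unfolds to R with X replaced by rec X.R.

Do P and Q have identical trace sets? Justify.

traces(P) ≠ traces(Q) — witness ⟨c⟩

LTS(P): 1 reachable states
  p0 = 0\{b,c}\{a,c} :: stopped
LTS(Q): 2 reachable states
  q0 = c.0\{b,c}\{a,c} :: --c--▸ q1
  q1 = 0\{b,c}\{a,c} :: stopped
Run σ = ⟨c⟩ on Q: start {q0}
  after c @ step 1: {q1}
  ✓ Q
Run σ = ⟨c⟩ on P: start {p0}
  after c @ step 1: ∅  — P cannot continue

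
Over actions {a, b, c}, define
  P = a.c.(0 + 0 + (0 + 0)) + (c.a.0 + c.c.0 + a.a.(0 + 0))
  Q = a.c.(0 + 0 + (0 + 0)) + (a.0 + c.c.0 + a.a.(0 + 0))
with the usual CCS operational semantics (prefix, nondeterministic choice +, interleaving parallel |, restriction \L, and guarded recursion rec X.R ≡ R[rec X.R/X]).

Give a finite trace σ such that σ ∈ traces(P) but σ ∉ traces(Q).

ca

LTS(P): 8 reachable states
  m0 = a.c.(0 + 0 + (0 + 0)) + (c.a.0 + c.c.0 + a.a.(0 + 0)) → ··a··> m1, ··a··> m2, ··c··> m3, ··c··> m4
  m1 = a.(0 + 0) → ··a··> m5
  m2 = c.(0 + 0 + (0 + 0)) → ··c··> m6
  m3 = a.0 → ··a··> m7
  m4 = c.0 → ··c··> m7
  m5 = 0 + 0 → stopped
  m6 = 0 + 0 + (0 + 0) → stopped
  m7 = 0 → stopped
LTS(Q): 7 reachable states
  n0 = a.c.(0 + 0 + (0 + 0)) + (a.0 + c.c.0 + a.a.(0 + 0)) → ··a··> n1, ··a··> n2, ··a··> n3, ··c··> n4
  n1 = 0 → stopped
  n2 = a.(0 + 0) → ··a··> n5
  n3 = c.(0 + 0 + (0 + 0)) → ··c··> n6
  n4 = c.0 → ··c··> n1
  n5 = 0 + 0 → stopped
  n6 = 0 + 0 + (0 + 0) → stopped
Run σ = ⟨ca⟩ on P: start {m0}
  [1] c ⇒ {m3, m4}
  [2] a ⇒ {m7}
  P completes σ.
Run σ = ⟨ca⟩ on Q: start {n0}
  [1] c ⇒ {n4}
  [2] a ⇒ no successor for Q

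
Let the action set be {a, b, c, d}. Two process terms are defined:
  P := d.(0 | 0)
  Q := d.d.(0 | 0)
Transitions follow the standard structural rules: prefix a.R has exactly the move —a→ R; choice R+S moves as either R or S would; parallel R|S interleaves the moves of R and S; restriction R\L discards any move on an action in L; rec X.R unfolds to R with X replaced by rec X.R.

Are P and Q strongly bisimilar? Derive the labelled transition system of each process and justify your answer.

P ≁ Q

Reachable graph of P (2 states):
  s0 = d.(0 | 0) → --d--▸ s1
  s1 = 0 | 0 → (no moves)
Reachable graph of Q (3 states):
  t0 = d.d.(0 | 0) → --d--▸ t1
  t1 = d.(0 | 0) → --d--▸ t2
  t2 = 0 | 0 → (no moves)
Partition-refinement fixed point:
  B0 = {s0, t1}
  B1 = {s1, t2}
  B2 = {t0}
s0 ∈ B0, t0 ∈ B2 → different blocks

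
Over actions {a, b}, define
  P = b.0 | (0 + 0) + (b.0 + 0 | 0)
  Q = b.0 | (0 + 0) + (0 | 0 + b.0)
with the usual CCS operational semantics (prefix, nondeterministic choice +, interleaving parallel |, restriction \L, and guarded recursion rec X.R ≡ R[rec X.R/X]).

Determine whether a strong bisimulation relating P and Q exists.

LTS(P): 3 reachable states
  s0 = b.0 | (0 + 0) + (b.0 + 0 | 0) → ··b··> s1, ··b··> s2
  s1 = 0 → ·
  s2 = 0 | (0 + 0) → ·
LTS(Q): 3 reachable states
  t0 = b.0 | (0 + 0) + (0 | 0 + b.0) → ··b··> t1, ··b··> t2
  t1 = 0 → ·
  t2 = 0 | (0 + 0) → ·
Coarsest stable partition (strong bisimilarity classes):
  B0 = {s0, t0}
  B1 = {s1, s2, t1, t2}
s0 ∈ B0, t0 ∈ B0 → same block

P ~ Q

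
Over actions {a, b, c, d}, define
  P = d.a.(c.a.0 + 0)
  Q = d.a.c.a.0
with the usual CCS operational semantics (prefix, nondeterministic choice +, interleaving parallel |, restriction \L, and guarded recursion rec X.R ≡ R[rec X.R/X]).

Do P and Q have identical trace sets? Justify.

trace-equivalent

P's transition system — 5 states:
  u0 = d.a.(c.a.0 + 0) :: ··d··> u1
  u1 = a.(c.a.0 + 0) :: ··a··> u2
  u2 = c.a.0 + 0 :: ··c··> u3
  u3 = a.0 :: ··a··> u4
  u4 = 0 :: stopped
Q's transition system — 5 states:
  v0 = d.a.c.a.0 :: ··d··> v1
  v1 = a.c.a.0 :: ··a··> v2
  v2 = c.a.0 :: ··c··> v3
  v3 = a.0 :: ··a··> v4
  v4 = 0 :: stopped
Partition-refinement fixed point:
  B0 = {u0, v0}
  B1 = {u1, v1}
  B2 = {u2, v2}
  B3 = {u3, v3}
  B4 = {u4, v4}
u0 ∈ B0, v0 ∈ B0 → same block
Bisimilar ⇒ trace-equivalent.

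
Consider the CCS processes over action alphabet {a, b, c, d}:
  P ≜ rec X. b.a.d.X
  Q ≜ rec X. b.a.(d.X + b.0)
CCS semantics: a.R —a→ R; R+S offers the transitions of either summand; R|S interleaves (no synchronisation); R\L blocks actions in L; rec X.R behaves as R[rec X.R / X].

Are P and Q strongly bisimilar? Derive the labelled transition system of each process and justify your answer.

NO

LTS(P): 3 reachable states
  m0 = rec X. b.a.d.X has moves =b=> m1
  m1 = a.d.(rec X. b.a.d.X) has moves =a=> m2
  m2 = d.(rec X. b.a.d.X) has moves =d=> m0
LTS(Q): 4 reachable states
  n0 = rec X. b.a.(d.X + b.0) has moves =b=> n1
  n1 = a.(d.(rec X. b.a.(d.X + b.0)) + b.0) has moves =a=> n2
  n2 = d.(rec X. b.a.(d.X + b.0)) + b.0 has moves =b=> n3, =d=> n0
  n3 = 0 has moves ∅
Bisimilarity quotient blocks:
  B0 = {m0}
  B1 = {m1}
  B2 = {m2}
  B3 = {n0}
  B4 = {n1}
  B5 = {n2}
  B6 = {n3}
m0 ∈ B0, n0 ∈ B3 → different blocks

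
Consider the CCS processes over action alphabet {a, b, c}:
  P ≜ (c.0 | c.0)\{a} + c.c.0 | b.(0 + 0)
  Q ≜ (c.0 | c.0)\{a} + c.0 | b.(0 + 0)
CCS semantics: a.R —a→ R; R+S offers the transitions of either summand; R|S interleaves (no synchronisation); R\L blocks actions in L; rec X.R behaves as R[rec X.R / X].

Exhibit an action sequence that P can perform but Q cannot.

bcc

LTS(P): 9 reachable states
  m0 = (c.0 | c.0)\{a} + c.c.0 | b.(0 + 0) has moves =b=> m1, =c=> m2, =c=> m3, =c=> m4
  m1 = c.c.0 | (0 + 0) has moves =c=> m5
  m2 = (0 | c.0)\{a} has moves =c=> m6
  m3 = (c.0 | 0)\{a} has moves =c=> m6
  m4 = c.0 | b.(0 + 0) has moves =b=> m5, =c=> m7
  m5 = c.0 | (0 + 0) has moves =c=> m8
  m6 = (0 | 0)\{a} has moves deadlocked
  m7 = 0 | b.(0 + 0) has moves =b=> m8
  m8 = 0 | (0 + 0) has moves deadlocked
LTS(Q): 7 reachable states
  n0 = (c.0 | c.0)\{a} + c.0 | b.(0 + 0) has moves =b=> n1, =c=> n2, =c=> n3, =c=> n4
  n1 = c.0 | (0 + 0) has moves =c=> n5
  n2 = (0 | c.0)\{a} has moves =c=> n6
  n3 = (c.0 | 0)\{a} has moves =c=> n6
  n4 = 0 | b.(0 + 0) has moves =b=> n5
  n5 = 0 | (0 + 0) has moves deadlocked
  n6 = (0 | 0)\{a} has moves deadlocked
Run σ = ⟨bcc⟩ on P: start {m0}
  [1] b ⇒ {m1}
  [2] c ⇒ {m5}
  [3] c ⇒ {m8}
  ✓ P
Run σ = ⟨bcc⟩ on Q: start {n0}
  [1] b ⇒ {n1}
  [2] c ⇒ {n5}
  [3] c ⇒ ∅  — Q cannot continue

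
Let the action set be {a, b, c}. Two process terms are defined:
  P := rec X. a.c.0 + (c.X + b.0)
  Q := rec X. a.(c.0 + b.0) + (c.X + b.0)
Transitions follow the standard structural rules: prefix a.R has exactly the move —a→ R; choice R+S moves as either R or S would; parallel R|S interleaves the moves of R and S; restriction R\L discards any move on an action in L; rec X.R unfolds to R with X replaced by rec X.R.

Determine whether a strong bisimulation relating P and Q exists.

Reachable graph of P (3 states):
  p0 = rec X. a.c.0 + (c.X + b.0) :: -a-> p1, -b-> p2, -c-> p0
  p1 = c.0 :: -c-> p2
  p2 = 0 :: deadlocked
Reachable graph of Q (3 states):
  q0 = rec X. a.(c.0 + b.0) + (c.X + b.0) :: -a-> q1, -b-> q2, -c-> q0
  q1 = c.0 + b.0 :: -b-> q2, -c-> q2
  q2 = 0 :: deadlocked
Partition-refinement fixed point:
  B0 = {p0}
  B1 = {p2, q2}
  B2 = {p1}
  B3 = {q0}
  B4 = {q1}
p0 ∈ B0, q0 ∈ B3 → different blocks

not bisimilar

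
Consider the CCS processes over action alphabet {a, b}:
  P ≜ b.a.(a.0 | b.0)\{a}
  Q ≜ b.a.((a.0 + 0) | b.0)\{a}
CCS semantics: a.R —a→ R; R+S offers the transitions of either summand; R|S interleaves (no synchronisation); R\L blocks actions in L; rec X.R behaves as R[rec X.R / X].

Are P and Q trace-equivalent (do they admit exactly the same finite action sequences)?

trace-equivalent

Reachable graph of P (4 states):
  u0 = b.a.(a.0 | b.0)\{a} → —b→ u1
  u1 = a.(a.0 | b.0)\{a} → —a→ u2
  u2 = (a.0 | b.0)\{a} → —b→ u3
  u3 = (a.0 | 0)\{a} → stopped
Reachable graph of Q (4 states):
  v0 = b.a.((a.0 + 0) | b.0)\{a} → —b→ v1
  v1 = a.((a.0 + 0) | b.0)\{a} → —a→ v2
  v2 = ((a.0 + 0) | b.0)\{a} → —b→ v3
  v3 = ((a.0 + 0) | 0)\{a} → stopped
Coarsest stable partition (strong bisimilarity classes):
  B0 = {u0, v0}
  B1 = {u1, v1}
  B2 = {u2, v2}
  B3 = {u3, v3}
u0 ∈ B0, v0 ∈ B0 → same block
Bisimilar ⇒ trace-equivalent.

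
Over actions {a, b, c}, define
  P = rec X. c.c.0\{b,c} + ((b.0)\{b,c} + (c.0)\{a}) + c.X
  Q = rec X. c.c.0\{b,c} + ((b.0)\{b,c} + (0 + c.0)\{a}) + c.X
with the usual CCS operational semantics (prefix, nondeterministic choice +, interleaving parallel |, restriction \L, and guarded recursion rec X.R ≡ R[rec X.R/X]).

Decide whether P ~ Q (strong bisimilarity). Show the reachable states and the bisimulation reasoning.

Reachable graph of P (4 states):
  s0 = rec X. c.c.0\{b,c} + ((b.0)\{b,c} + (c.0)\{a}) + c.X ⊢ ··c··> s0, ··c··> s1, ··c··> s2
  s1 = 0\{a} ⊢ ∅
  s2 = c.0\{b,c} ⊢ ··c··> s3
  s3 = 0\{b,c} ⊢ ∅
Reachable graph of Q (4 states):
  t0 = rec X. c.c.0\{b,c} + ((b.0)\{b,c} + (0 + c.0)\{a}) + c.X ⊢ ··c··> t0, ··c··> t1, ··c··> t2
  t1 = 0\{a} ⊢ ∅
  t2 = c.0\{b,c} ⊢ ··c··> t3
  t3 = 0\{b,c} ⊢ ∅
Bisimilarity quotient blocks:
  B0 = {s0, t0}
  B1 = {s2, t2}
  B2 = {s1, s3, t1, t3}
s0 ∈ B0, t0 ∈ B0 → same block

YES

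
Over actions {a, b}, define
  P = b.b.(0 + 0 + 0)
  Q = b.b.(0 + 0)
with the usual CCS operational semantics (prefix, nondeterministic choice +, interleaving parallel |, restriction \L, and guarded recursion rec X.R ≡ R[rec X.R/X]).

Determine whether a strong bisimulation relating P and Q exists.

bisimilar

LTS(P): 3 reachable states
  p0 = b.b.(0 + 0 + 0) → —b→ p1
  p1 = b.(0 + 0 + 0) → —b→ p2
  p2 = 0 + 0 + 0 → deadlocked
LTS(Q): 3 reachable states
  q0 = b.b.(0 + 0) → —b→ q1
  q1 = b.(0 + 0) → —b→ q2
  q2 = 0 + 0 → deadlocked
Bisimilarity quotient blocks:
  B0 = {p0, q0}
  B1 = {p1, q1}
  B2 = {p2, q2}
p0 ∈ B0, q0 ∈ B0 → same block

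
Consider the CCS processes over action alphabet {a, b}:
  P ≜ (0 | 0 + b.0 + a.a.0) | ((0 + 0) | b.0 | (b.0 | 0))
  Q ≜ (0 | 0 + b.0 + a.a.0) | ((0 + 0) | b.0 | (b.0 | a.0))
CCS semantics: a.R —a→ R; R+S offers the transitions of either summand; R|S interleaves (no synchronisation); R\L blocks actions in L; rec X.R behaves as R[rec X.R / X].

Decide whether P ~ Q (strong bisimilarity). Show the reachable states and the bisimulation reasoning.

P's transition system — 12 states:
  p0 = (0 | 0 + b.0 + a.a.0) | ((0 + 0) | b.0 | (b.0 | 0)) ⊢ =a=> p1, =b=> p2, =b=> p3, =b=> p4
  p1 = a.0 | ((0 + 0) | b.0 | (b.0 | 0)) ⊢ =a=> p4, =b=> p5, =b=> p6
  p2 = (0 | 0 + b.0 + a.a.0) | ((0 + 0) | 0 | (b.0 | 0)) ⊢ =a=> p5, =b=> p7, =b=> p8
  p3 = (0 | 0 + b.0 + a.a.0) | ((0 + 0) | b.0 | (0 | 0)) ⊢ =a=> p6, =b=> p7, =b=> p9
  p4 = 0 | ((0 + 0) | b.0 | (b.0 | 0)) ⊢ =b=> p8, =b=> p9
  p5 = a.0 | ((0 + 0) | 0 | (b.0 | 0)) ⊢ =a=> p8, =b=> p10
  p6 = a.0 | ((0 + 0) | b.0 | (0 | 0)) ⊢ =a=> p9, =b=> p10
  p7 = (0 | 0 + b.0 + a.a.0) | ((0 + 0) | 0 | (0 | 0)) ⊢ =a=> p10, =b=> p11
  p8 = 0 | ((0 + 0) | 0 | (b.0 | 0)) ⊢ =b=> p11
  p9 = 0 | ((0 + 0) | b.0 | (0 | 0)) ⊢ =b=> p11
  p10 = a.0 | ((0 + 0) | 0 | (0 | 0)) ⊢ =a=> p11
  p11 = 0 | ((0 + 0) | 0 | (0 | 0)) ⊢ ·
Q's transition system — 24 states:
  q0 = (0 | 0 + b.0 + a.a.0) | ((0 + 0) | b.0 | (b.0 | a.0)) ⊢ =a=> q1, =a=> q2, =b=> q3, =b=> q4, =b=> q5
  q1 = (0 | 0 + b.0 + a.a.0) | ((0 + 0) | b.0 | (b.0 | 0)) ⊢ =a=> q6, =b=> q7, =b=> q8, =b=> q9
  q2 = a.0 | ((0 + 0) | b.0 | (b.0 | a.0)) ⊢ =a=> q5, =a=> q6, =b=> q10, =b=> q11
  q3 = (0 | 0 + b.0 + a.a.0) | ((0 + 0) | 0 | (b.0 | a.0)) ⊢ =a=> q10, =a=> q7, =b=> q12, =b=> q13
  q4 = (0 | 0 + b.0 + a.a.0) | ((0 + 0) | b.0 | (0 | a.0)) ⊢ =a=> q11, =a=> q8, =b=> q12, =b=> q14
  q5 = 0 | ((0 + 0) | b.0 | (b.0 | a.0)) ⊢ =a=> q9, =b=> q13, =b=> q14
  q6 = a.0 | ((0 + 0) | b.0 | (b.0 | 0)) ⊢ =a=> q9, =b=> q15, =b=> q16
  q7 = (0 | 0 + b.0 + a.a.0) | ((0 + 0) | 0 | (b.0 | 0)) ⊢ =a=> q15, =b=> q17, =b=> q18
  q8 = (0 | 0 + b.0 + a.a.0) | ((0 + 0) | b.0 | (0 | 0)) ⊢ =a=> q16, =b=> q17, =b=> q19
  q9 = 0 | ((0 + 0) | b.0 | (b.0 | 0)) ⊢ =b=> q18, =b=> q19
  q10 = a.0 | ((0 + 0) | 0 | (b.0 | a.0)) ⊢ =a=> q13, =a=> q15, =b=> q20
  q11 = a.0 | ((0 + 0) | b.0 | (0 | a.0)) ⊢ =a=> q14, =a=> q16, =b=> q20
  q12 = (0 | 0 + b.0 + a.a.0) | ((0 + 0) | 0 | (0 | a.0)) ⊢ =a=> q17, =a=> q20, =b=> q21
  q13 = 0 | ((0 + 0) | 0 | (b.0 | a.0)) ⊢ =a=> q18, =b=> q21
  q14 = 0 | ((0 + 0) | b.0 | (0 | a.0)) ⊢ =a=> q19, =b=> q21
  q15 = a.0 | ((0 + 0) | 0 | (b.0 | 0)) ⊢ =a=> q18, =b=> q22
  q16 = a.0 | ((0 + 0) | b.0 | (0 | 0)) ⊢ =a=> q19, =b=> q22
  q17 = (0 | 0 + b.0 + a.a.0) | ((0 + 0) | 0 | (0 | 0)) ⊢ =a=> q22, =b=> q23
  q18 = 0 | ((0 + 0) | 0 | (b.0 | 0)) ⊢ =b=> q23
  q19 = 0 | ((0 + 0) | b.0 | (0 | 0)) ⊢ =b=> q23
  q20 = a.0 | ((0 + 0) | 0 | (0 | a.0)) ⊢ =a=> q21, =a=> q22
  q21 = 0 | ((0 + 0) | 0 | (0 | a.0)) ⊢ =a=> q23
  q22 = a.0 | ((0 + 0) | 0 | (0 | 0)) ⊢ =a=> q23
  q23 = 0 | ((0 + 0) | 0 | (0 | 0)) ⊢ ·
Coarsest stable partition (strong bisimilarity classes):
  B0 = {p0, q1}
  B1 = {p2, p3, q7, q8}
  B2 = {p7, q17}
  B3 = {p11, q23}
  B4 = {p10, q21, q22}
  B5 = {p8, p9, q18, q19}
  B6 = {p5, p6, q13, q14, q15, q16}
  B7 = {p4, q9}
  B8 = {p1, q5, q6}
  B9 = {q0}
  B10 = {q3, q4}
  B11 = {q12}
  B12 = {q20}
  B13 = {q10, q11}
  B14 = {q2}
p0 ∈ B0, q0 ∈ B9 → different blocks

not bisimilar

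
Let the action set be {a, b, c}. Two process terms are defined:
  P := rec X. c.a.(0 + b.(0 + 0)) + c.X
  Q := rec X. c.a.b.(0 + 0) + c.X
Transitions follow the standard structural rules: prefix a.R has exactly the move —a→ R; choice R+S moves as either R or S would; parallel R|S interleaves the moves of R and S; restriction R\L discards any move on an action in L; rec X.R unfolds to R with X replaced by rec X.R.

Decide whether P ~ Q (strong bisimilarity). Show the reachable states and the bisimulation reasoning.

YES

Reachable graph of P (4 states):
  m0 = rec X. c.a.(0 + b.(0 + 0)) + c.X | -c-> m0, -c-> m1
  m1 = a.(0 + b.(0 + 0)) | -a-> m2
  m2 = 0 + b.(0 + 0) | -b-> m3
  m3 = 0 + 0 | stopped
Reachable graph of Q (4 states):
  n0 = rec X. c.a.b.(0 + 0) + c.X | -c-> n0, -c-> n1
  n1 = a.b.(0 + 0) | -a-> n2
  n2 = b.(0 + 0) | -b-> n3
  n3 = 0 + 0 | stopped
Coarsest stable partition (strong bisimilarity classes):
  B0 = {m0, n0}
  B1 = {m1, n1}
  B2 = {m2, n2}
  B3 = {m3, n3}
m0 ∈ B0, n0 ∈ B0 → same block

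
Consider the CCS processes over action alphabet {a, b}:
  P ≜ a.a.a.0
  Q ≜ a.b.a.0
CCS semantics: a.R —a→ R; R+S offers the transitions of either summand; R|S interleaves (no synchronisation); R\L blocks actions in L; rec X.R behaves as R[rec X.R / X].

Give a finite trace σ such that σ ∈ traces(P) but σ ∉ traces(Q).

Reachable graph of P (4 states):
  s0 = a.a.a.0 has moves —a→ s1
  s1 = a.a.0 has moves —a→ s2
  s2 = a.0 has moves —a→ s3
  s3 = 0 has moves deadlocked
Reachable graph of Q (4 states):
  t0 = a.b.a.0 has moves —a→ t1
  t1 = b.a.0 has moves —b→ t2
  t2 = a.0 has moves —a→ t3
  t3 = 0 has moves deadlocked
Trace ⟨aa⟩ through P, begin at {s0}:
  step 1 (a): {s1}
  step 2 (a): {s2}
  ✓ P
Trace ⟨aa⟩ through Q, begin at {t0}:
  step 1 (a): {t1}
  step 2 (a): ∅ (Q stuck)

aa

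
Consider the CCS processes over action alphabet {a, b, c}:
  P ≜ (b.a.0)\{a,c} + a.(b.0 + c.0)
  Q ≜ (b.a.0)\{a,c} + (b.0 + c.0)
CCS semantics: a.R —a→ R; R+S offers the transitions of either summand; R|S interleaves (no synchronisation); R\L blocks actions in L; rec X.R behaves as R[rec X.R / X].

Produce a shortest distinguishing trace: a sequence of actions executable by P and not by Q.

Reachable graph of P (4 states):
  u0 = (b.a.0)\{a,c} + a.(b.0 + c.0) :: =a=> u1, =b=> u2
  u1 = b.0 + c.0 :: =b=> u3, =c=> u3
  u2 = (a.0)\{a,c} :: stopped
  u3 = 0 :: stopped
Reachable graph of Q (3 states):
  v0 = (b.a.0)\{a,c} + (b.0 + c.0) :: =b=> v1, =b=> v2, =c=> v2
  v1 = (a.0)\{a,c} :: stopped
  v2 = 0 :: stopped
Run σ = ⟨a⟩ on P: start {u0}
  after a @ step 1: {u1}
  — P admits the full trace.
Run σ = ⟨a⟩ on Q: start {v0}
  after a @ step 1: no successor for Q

a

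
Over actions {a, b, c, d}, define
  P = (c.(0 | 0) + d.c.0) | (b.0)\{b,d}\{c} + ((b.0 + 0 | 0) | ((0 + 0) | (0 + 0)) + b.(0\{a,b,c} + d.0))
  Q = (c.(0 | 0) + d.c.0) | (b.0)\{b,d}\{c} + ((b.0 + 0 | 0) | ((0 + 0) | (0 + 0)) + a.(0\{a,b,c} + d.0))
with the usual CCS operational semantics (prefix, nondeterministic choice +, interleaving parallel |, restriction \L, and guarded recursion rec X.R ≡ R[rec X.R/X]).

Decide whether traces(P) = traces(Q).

trace-distinct — witness ⟨bd⟩

LTS(P): 7 reachable states
  u0 = (c.(0 | 0) + d.c.0) | (b.0)\{b,d}\{c} + ((b.0 + 0 | 0) | ((0 + 0) | (0 + 0)) + b.(0\{a,b,c} + d.0)) → --b--▸ u1, --b--▸ u2, --c--▸ u3, --d--▸ u4
  u1 = 0 | ((0 + 0) | (0 + 0)) → stopped
  u2 = 0\{a,b,c} + d.0 → --d--▸ u5
  u3 = 0 | 0 | (b.0)\{b,d}\{c} → stopped
  u4 = c.0 | (b.0)\{b,d}\{c} → --c--▸ u6
  u5 = 0 → stopped
  u6 = 0 | (b.0)\{b,d}\{c} → stopped
LTS(Q): 7 reachable states
  v0 = (c.(0 | 0) + d.c.0) | (b.0)\{b,d}\{c} + ((b.0 + 0 | 0) | ((0 + 0) | (0 + 0)) + a.(0\{a,b,c} + d.0)) → --a--▸ v1, --b--▸ v2, --c--▸ v3, --d--▸ v4
  v1 = 0\{a,b,c} + d.0 → --d--▸ v5
  v2 = 0 | ((0 + 0) | (0 + 0)) → stopped
  v3 = 0 | 0 | (b.0)\{b,d}\{c} → stopped
  v4 = c.0 | (b.0)\{b,d}\{c} → --c--▸ v6
  v5 = 0 → stopped
  v6 = 0 | (b.0)\{b,d}\{c} → stopped
Run σ = ⟨bd⟩ on P: start {u0}
  step 1 (b): {u1, u2}
  step 2 (d): {u5}
  — P admits the full trace.
Run σ = ⟨bd⟩ on Q: start {v0}
  step 1 (b): {v2}
  step 2 (d): no successor for Q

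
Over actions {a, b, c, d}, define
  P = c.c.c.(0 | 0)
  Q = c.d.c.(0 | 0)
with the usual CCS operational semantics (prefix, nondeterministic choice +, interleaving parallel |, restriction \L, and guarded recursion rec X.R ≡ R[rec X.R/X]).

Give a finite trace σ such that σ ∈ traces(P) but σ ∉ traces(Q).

cc

LTS(P): 4 reachable states
  m0 = c.c.c.(0 | 0) → --c--▸ m1
  m1 = c.c.(0 | 0) → --c--▸ m2
  m2 = c.(0 | 0) → --c--▸ m3
  m3 = 0 | 0 → (no moves)
LTS(Q): 4 reachable states
  n0 = c.d.c.(0 | 0) → --c--▸ n1
  n1 = d.c.(0 | 0) → --d--▸ n2
  n2 = c.(0 | 0) → --c--▸ n3
  n3 = 0 | 0 → (no moves)
Executing cc from P (initial set {m0}):
  [1] c ⇒ {m1}
  [2] c ⇒ {m2}
  — P admits the full trace.
Executing cc from Q (initial set {n0}):
  [1] c ⇒ {n1}
  [2] c ⇒ ∅  — Q cannot continue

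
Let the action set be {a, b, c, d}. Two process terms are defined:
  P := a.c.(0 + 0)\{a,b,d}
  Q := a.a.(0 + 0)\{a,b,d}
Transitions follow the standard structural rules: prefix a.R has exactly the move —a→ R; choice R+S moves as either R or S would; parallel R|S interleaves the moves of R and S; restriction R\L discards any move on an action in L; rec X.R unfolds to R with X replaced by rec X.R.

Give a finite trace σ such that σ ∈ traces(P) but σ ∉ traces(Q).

ac

LTS(P): 3 reachable states
  m0 = a.c.(0 + 0)\{a,b,d} | ··a··> m1
  m1 = c.(0 + 0)\{a,b,d} | ··c··> m2
  m2 = (0 + 0)\{a,b,d} | ∅
LTS(Q): 3 reachable states
  n0 = a.a.(0 + 0)\{a,b,d} | ··a··> n1
  n1 = a.(0 + 0)\{a,b,d} | ··a··> n2
  n2 = (0 + 0)\{a,b,d} | ∅
Executing ac from P (initial set {m0}):
  after a @ step 1: {m1}
  after c @ step 2: {m2}
  — P admits the full trace.
Executing ac from Q (initial set {n0}):
  after a @ step 1: {n1}
  after c @ step 2: no successor for Q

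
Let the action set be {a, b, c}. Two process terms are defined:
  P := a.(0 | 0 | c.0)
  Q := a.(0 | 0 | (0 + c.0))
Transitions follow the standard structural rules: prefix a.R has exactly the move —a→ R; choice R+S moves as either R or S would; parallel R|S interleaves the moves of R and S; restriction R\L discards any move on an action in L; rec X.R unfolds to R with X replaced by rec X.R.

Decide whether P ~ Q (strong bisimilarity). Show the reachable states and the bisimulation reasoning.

P's transition system — 3 states:
  m0 = a.(0 | 0 | c.0) has moves -a-> m1
  m1 = 0 | 0 | c.0 has moves -c-> m2
  m2 = 0 | 0 | 0 has moves ∅
Q's transition system — 3 states:
  n0 = a.(0 | 0 | (0 + c.0)) has moves -a-> n1
  n1 = 0 | 0 | (0 + c.0) has moves -c-> n2
  n2 = 0 | 0 | 0 has moves ∅
Coarsest stable partition (strong bisimilarity classes):
  B0 = {m0, n0}
  B1 = {m1, n1}
  B2 = {m2, n2}
m0 ∈ B0, n0 ∈ B0 → same block

YES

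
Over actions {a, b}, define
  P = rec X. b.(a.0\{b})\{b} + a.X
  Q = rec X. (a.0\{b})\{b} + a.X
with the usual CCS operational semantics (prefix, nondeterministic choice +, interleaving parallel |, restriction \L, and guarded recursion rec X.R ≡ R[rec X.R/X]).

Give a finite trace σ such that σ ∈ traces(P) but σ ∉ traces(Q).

b

P's transition system — 3 states:
  u0 = rec X. b.(a.0\{b})\{b} + a.X | —a→ u0, —b→ u1
  u1 = (a.0\{b})\{b} | —a→ u2
  u2 = 0\{b}\{b} | deadlocked
Q's transition system — 2 states:
  v0 = rec X. (a.0\{b})\{b} + a.X | —a→ v0, —a→ v1
  v1 = 0\{b}\{b} | deadlocked
Trace ⟨b⟩ through P, begin at {u0}:
  [1] b ⇒ {u1}
  P completes σ.
Trace ⟨b⟩ through Q, begin at {v0}:
  [1] b ⇒ ∅ (Q stuck)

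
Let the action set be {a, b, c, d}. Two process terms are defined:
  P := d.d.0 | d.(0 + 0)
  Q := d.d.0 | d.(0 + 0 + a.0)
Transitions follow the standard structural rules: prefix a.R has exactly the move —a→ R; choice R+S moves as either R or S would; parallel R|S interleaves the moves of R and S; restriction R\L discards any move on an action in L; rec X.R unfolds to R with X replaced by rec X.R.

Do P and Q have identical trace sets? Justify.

Reachable graph of P (6 states):
  p0 = d.d.0 | d.(0 + 0) :: --d--▸ p1, --d--▸ p2
  p1 = d.0 | d.(0 + 0) :: --d--▸ p3, --d--▸ p4
  p2 = d.d.0 | (0 + 0) :: --d--▸ p4
  p3 = 0 | d.(0 + 0) :: --d--▸ p5
  p4 = d.0 | (0 + 0) :: --d--▸ p5
  p5 = 0 | (0 + 0) :: ·
Reachable graph of Q (9 states):
  q0 = d.d.0 | d.(0 + 0 + a.0) :: --d--▸ q1, --d--▸ q2
  q1 = d.0 | d.(0 + 0 + a.0) :: --d--▸ q3, --d--▸ q4
  q2 = d.d.0 | (0 + 0 + a.0) :: --a--▸ q5, --d--▸ q4
  q3 = 0 | d.(0 + 0 + a.0) :: --d--▸ q6
  q4 = d.0 | (0 + 0 + a.0) :: --a--▸ q7, --d--▸ q6
  q5 = d.d.0 | 0 :: --d--▸ q7
  q6 = 0 | (0 + 0 + a.0) :: --a--▸ q8
  q7 = d.0 | 0 :: --d--▸ q8
  q8 = 0 | 0 :: ·
Executing da from Q (initial set {q0}):
  step 1 (d): {q1, q2}
  step 2 (a): {q5}
  ✓ Q
Executing da from P (initial set {p0}):
  step 1 (d): {p1, p2}
  step 2 (a): no successor for P

NO — witness ⟨da⟩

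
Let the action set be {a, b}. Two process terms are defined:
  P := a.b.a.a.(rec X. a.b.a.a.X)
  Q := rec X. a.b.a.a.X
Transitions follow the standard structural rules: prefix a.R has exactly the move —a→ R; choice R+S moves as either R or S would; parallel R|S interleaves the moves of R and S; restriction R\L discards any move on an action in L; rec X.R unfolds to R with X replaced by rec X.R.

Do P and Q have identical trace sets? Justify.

P's transition system — 5 states:
  p0 = a.b.a.a.(rec X. a.b.a.a.X) → =a=> p1
  p1 = b.a.a.(rec X. a.b.a.a.X) → =b=> p2
  p2 = a.a.(rec X. a.b.a.a.X) → =a=> p3
  p3 = a.(rec X. a.b.a.a.X) → =a=> p4
  p4 = rec X. a.b.a.a.X → =a=> p1
Q's transition system — 4 states:
  q0 = rec X. a.b.a.a.X → =a=> q1
  q1 = b.a.a.(rec X. a.b.a.a.X) → =b=> q2
  q2 = a.a.(rec X. a.b.a.a.X) → =a=> q3
  q3 = a.(rec X. a.b.a.a.X) → =a=> q0
Coarsest stable partition (strong bisimilarity classes):
  B0 = {p0, p4, q0}
  B1 = {p1, q1}
  B2 = {p2, q2}
  B3 = {p3, q3}
p0 ∈ B0, q0 ∈ B0 → same block
Bisimilar ⇒ trace-equivalent.

trace-equivalent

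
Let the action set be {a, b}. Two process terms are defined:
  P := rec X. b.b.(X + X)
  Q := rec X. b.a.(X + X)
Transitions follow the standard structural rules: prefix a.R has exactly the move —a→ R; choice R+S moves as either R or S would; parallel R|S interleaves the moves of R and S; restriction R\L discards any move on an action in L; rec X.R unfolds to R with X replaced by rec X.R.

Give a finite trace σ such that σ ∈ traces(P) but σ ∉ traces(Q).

bb

Reachable graph of P (3 states):
  p0 = rec X. b.b.(X + X) | ··b··> p1
  p1 = b.((rec X. b.b.(X + X)) + (rec X. b.b.(X + X))) | ··b··> p2
  p2 = (rec X. b.b.(X + X)) + (rec X. b.b.(X + X)) | ··b··> p1
Reachable graph of Q (3 states):
  q0 = rec X. b.a.(X + X) | ··b··> q1
  q1 = a.((rec X. b.a.(X + X)) + (rec X. b.a.(X + X))) | ··a··> q2
  q2 = (rec X. b.a.(X + X)) + (rec X. b.a.(X + X)) | ··b··> q1
Executing bb from P (initial set {p0}):
  [1] b ⇒ {p1}
  [2] b ⇒ {p2}
  ✓ P
Executing bb from Q (initial set {q0}):
  [1] b ⇒ {q1}
  [2] b ⇒ no successor for Q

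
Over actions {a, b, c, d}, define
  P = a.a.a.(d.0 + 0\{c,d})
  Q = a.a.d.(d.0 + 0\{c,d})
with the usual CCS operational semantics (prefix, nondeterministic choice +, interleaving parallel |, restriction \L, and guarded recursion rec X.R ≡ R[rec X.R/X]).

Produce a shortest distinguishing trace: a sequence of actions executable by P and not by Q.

Reachable graph of P (5 states):
  u0 = a.a.a.(d.0 + 0\{c,d}) → --a--▸ u1
  u1 = a.a.(d.0 + 0\{c,d}) → --a--▸ u2
  u2 = a.(d.0 + 0\{c,d}) → --a--▸ u3
  u3 = d.0 + 0\{c,d} → --d--▸ u4
  u4 = 0 → ·
Reachable graph of Q (5 states):
  v0 = a.a.d.(d.0 + 0\{c,d}) → --a--▸ v1
  v1 = a.d.(d.0 + 0\{c,d}) → --a--▸ v2
  v2 = d.(d.0 + 0\{c,d}) → --d--▸ v3
  v3 = d.0 + 0\{c,d} → --d--▸ v4
  v4 = 0 → ·
Trace ⟨aaa⟩ through P, begin at {u0}:
  [1] a ⇒ {u1}
  [2] a ⇒ {u2}
  [3] a ⇒ {u3}
  ✓ P
Trace ⟨aaa⟩ through Q, begin at {v0}:
  [1] a ⇒ {v1}
  [2] a ⇒ {v2}
  [3] a ⇒ no successor for Q

aaa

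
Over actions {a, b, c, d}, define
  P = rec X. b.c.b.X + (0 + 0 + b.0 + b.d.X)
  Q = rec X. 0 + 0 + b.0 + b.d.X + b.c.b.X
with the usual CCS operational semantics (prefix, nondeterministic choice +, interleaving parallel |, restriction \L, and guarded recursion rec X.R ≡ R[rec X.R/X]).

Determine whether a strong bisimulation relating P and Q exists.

Reachable graph of P (5 states):
  u0 = rec X. b.c.b.X + (0 + 0 + b.0 + b.d.X) :: —b→ u1, —b→ u2, —b→ u3
  u1 = 0 :: deadlocked
  u2 = c.b.(rec X. b.c.b.X + (0 + 0 + b.0 + b.d.X)) :: —c→ u4
  u3 = d.(rec X. b.c.b.X + (0 + 0 + b.0 + b.d.X)) :: —d→ u0
  u4 = b.(rec X. b.c.b.X + (0 + 0 + b.0 + b.d.X)) :: —b→ u0
Reachable graph of Q (5 states):
  v0 = rec X. 0 + 0 + b.0 + b.d.X + b.c.b.X :: —b→ v1, —b→ v2, —b→ v3
  v1 = 0 :: deadlocked
  v2 = c.b.(rec X. 0 + 0 + b.0 + b.d.X + b.c.b.X) :: —c→ v4
  v3 = d.(rec X. 0 + 0 + b.0 + b.d.X + b.c.b.X) :: —d→ v0
  v4 = b.(rec X. 0 + 0 + b.0 + b.d.X + b.c.b.X) :: —b→ v0
Partition-refinement fixed point:
  B0 = {u0, v0}
  B1 = {u1, v1}
  B2 = {u3, v3}
  B3 = {u2, v2}
  B4 = {u4, v4}
u0 ∈ B0, v0 ∈ B0 → same block

YES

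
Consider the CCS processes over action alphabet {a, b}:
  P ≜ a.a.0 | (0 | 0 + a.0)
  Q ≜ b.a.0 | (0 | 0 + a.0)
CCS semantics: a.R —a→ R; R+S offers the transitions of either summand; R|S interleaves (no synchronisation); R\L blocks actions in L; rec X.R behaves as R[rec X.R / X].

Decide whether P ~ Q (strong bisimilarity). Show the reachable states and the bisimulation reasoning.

not bisimilar

Reachable graph of P (6 states):
  m0 = a.a.0 | (0 | 0 + a.0) ⊢ —a→ m1, —a→ m2
  m1 = a.0 | (0 | 0 + a.0) ⊢ —a→ m3, —a→ m4
  m2 = a.a.0 | 0 ⊢ —a→ m4
  m3 = 0 | (0 | 0 + a.0) ⊢ —a→ m5
  m4 = a.0 | 0 ⊢ —a→ m5
  m5 = 0 | 0 ⊢ stopped
Reachable graph of Q (6 states):
  n0 = b.a.0 | (0 | 0 + a.0) ⊢ —a→ n1, —b→ n2
  n1 = b.a.0 | 0 ⊢ —b→ n3
  n2 = a.0 | (0 | 0 + a.0) ⊢ —a→ n3, —a→ n4
  n3 = a.0 | 0 ⊢ —a→ n5
  n4 = 0 | (0 | 0 + a.0) ⊢ —a→ n5
  n5 = 0 | 0 ⊢ stopped
Bisimilarity quotient blocks:
  B0 = {m0}
  B1 = {m1, m2, n2}
  B2 = {m3, m4, n3, n4}
  B3 = {m5, n5}
  B4 = {n0}
  B5 = {n1}
m0 ∈ B0, n0 ∈ B4 → different blocks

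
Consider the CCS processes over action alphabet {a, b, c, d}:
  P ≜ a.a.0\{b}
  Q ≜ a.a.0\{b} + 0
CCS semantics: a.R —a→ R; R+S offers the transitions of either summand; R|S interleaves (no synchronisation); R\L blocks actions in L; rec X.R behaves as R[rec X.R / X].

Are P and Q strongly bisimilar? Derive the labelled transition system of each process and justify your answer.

YES

LTS(P): 3 reachable states
  p0 = a.a.0\{b} has moves --a--▸ p1
  p1 = a.0\{b} has moves --a--▸ p2
  p2 = 0\{b} has moves ·
LTS(Q): 3 reachable states
  q0 = a.a.0\{b} + 0 has moves --a--▸ q1
  q1 = a.0\{b} has moves --a--▸ q2
  q2 = 0\{b} has moves ·
Bisimilarity quotient blocks:
  B0 = {p0, q0}
  B1 = {p1, q1}
  B2 = {p2, q2}
p0 ∈ B0, q0 ∈ B0 → same block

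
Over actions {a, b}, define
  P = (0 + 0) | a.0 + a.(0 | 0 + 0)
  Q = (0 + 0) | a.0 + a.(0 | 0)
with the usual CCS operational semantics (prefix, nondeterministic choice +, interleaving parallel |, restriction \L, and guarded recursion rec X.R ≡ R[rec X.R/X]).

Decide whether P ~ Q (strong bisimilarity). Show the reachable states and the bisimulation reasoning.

YES

LTS(P): 3 reachable states
  u0 = (0 + 0) | a.0 + a.(0 | 0 + 0) ⊢ =a=> u1, =a=> u2
  u1 = (0 + 0) | 0 ⊢ ∅
  u2 = 0 | 0 + 0 ⊢ ∅
LTS(Q): 3 reachable states
  v0 = (0 + 0) | a.0 + a.(0 | 0) ⊢ =a=> v1, =a=> v2
  v1 = (0 + 0) | 0 ⊢ ∅
  v2 = 0 | 0 ⊢ ∅
Partition-refinement fixed point:
  B0 = {u0, v0}
  B1 = {u1, u2, v1, v2}
u0 ∈ B0, v0 ∈ B0 → same block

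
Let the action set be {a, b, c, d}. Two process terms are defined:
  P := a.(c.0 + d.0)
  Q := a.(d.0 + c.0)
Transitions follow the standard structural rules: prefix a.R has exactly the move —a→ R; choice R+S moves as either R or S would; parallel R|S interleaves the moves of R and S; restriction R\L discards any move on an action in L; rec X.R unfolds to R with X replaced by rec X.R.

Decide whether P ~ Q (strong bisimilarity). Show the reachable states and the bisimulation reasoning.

P's transition system — 3 states:
  m0 = a.(c.0 + d.0) → —a→ m1
  m1 = c.0 + d.0 → —c→ m2, —d→ m2
  m2 = 0 → (no moves)
Q's transition system — 3 states:
  n0 = a.(d.0 + c.0) → —a→ n1
  n1 = d.0 + c.0 → —c→ n2, —d→ n2
  n2 = 0 → (no moves)
Partition-refinement fixed point:
  B0 = {m0, n0}
  B1 = {m1, n1}
  B2 = {m2, n2}
m0 ∈ B0, n0 ∈ B0 → same block

P ~ Q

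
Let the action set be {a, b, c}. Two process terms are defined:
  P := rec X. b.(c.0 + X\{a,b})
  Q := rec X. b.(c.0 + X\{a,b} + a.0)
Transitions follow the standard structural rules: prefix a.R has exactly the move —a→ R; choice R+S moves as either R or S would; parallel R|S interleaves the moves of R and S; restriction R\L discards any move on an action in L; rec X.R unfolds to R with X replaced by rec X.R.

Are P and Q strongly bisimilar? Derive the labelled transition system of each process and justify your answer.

P's transition system — 3 states:
  s0 = rec X. b.(c.0 + X\{a,b}) has moves ··b··> s1
  s1 = c.0 + (rec X. b.(c.0 + X\{a,b}))\{a,b} has moves ··c··> s2
  s2 = 0 has moves ·
Q's transition system — 3 states:
  t0 = rec X. b.(c.0 + X\{a,b} + a.0) has moves ··b··> t1
  t1 = c.0 + (rec X. b.(c.0 + X\{a,b} + a.0))\{a,b} + a.0 has moves ··a··> t2, ··c··> t2
  t2 = 0 has moves ·
Partition-refinement fixed point:
  B0 = {s0}
  B1 = {s1}
  B2 = {s2, t2}
  B3 = {t0}
  B4 = {t1}
s0 ∈ B0, t0 ∈ B3 → different blocks

NO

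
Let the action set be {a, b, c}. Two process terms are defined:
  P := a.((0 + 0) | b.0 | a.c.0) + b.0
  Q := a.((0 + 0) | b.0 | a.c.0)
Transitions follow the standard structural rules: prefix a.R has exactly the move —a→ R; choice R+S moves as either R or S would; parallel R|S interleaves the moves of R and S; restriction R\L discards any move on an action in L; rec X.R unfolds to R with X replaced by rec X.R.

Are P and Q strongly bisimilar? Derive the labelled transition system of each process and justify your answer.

P ≁ Q

Reachable graph of P (8 states):
  p0 = a.((0 + 0) | b.0 | a.c.0) + b.0 ⊢ -a-> p1, -b-> p2
  p1 = (0 + 0) | b.0 | a.c.0 ⊢ -a-> p3, -b-> p4
  p2 = 0 ⊢ ∅
  p3 = (0 + 0) | b.0 | c.0 ⊢ -b-> p5, -c-> p6
  p4 = (0 + 0) | 0 | a.c.0 ⊢ -a-> p5
  p5 = (0 + 0) | 0 | c.0 ⊢ -c-> p7
  p6 = (0 + 0) | b.0 | 0 ⊢ -b-> p7
  p7 = (0 + 0) | 0 | 0 ⊢ ∅
Reachable graph of Q (7 states):
  q0 = a.((0 + 0) | b.0 | a.c.0) ⊢ -a-> q1
  q1 = (0 + 0) | b.0 | a.c.0 ⊢ -a-> q2, -b-> q3
  q2 = (0 + 0) | b.0 | c.0 ⊢ -b-> q4, -c-> q5
  q3 = (0 + 0) | 0 | a.c.0 ⊢ -a-> q4
  q4 = (0 + 0) | 0 | c.0 ⊢ -c-> q6
  q5 = (0 + 0) | b.0 | 0 ⊢ -b-> q6
  q6 = (0 + 0) | 0 | 0 ⊢ ∅
Coarsest stable partition (strong bisimilarity classes):
  B0 = {p0}
  B1 = {p2, p7, q6}
  B2 = {p1, q1}
  B3 = {p4, q3}
  B4 = {p5, q4}
  B5 = {p3, q2}
  B6 = {p6, q5}
  B7 = {q0}
p0 ∈ B0, q0 ∈ B7 → different blocks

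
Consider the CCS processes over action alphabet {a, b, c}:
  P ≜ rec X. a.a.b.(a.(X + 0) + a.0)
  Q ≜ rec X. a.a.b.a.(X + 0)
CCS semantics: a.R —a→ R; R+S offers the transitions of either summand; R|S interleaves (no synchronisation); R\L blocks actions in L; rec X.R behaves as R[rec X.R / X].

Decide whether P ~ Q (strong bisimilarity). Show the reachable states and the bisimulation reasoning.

P's transition system — 6 states:
  m0 = rec X. a.a.b.(a.(X + 0) + a.0) :: ··a··> m1
  m1 = a.b.(a.((rec X. a.a.b.(a.(X + 0) + a.0)) + 0) + a.0) :: ··a··> m2
  m2 = b.(a.((rec X. a.a.b.(a.(X + 0) + a.0)) + 0) + a.0) :: ··b··> m3
  m3 = a.((rec X. a.a.b.(a.(X + 0) + a.0)) + 0) + a.0 :: ··a··> m4, ··a··> m5
  m4 = (rec X. a.a.b.(a.(X + 0) + a.0)) + 0 :: ··a··> m1
  m5 = 0 :: stopped
Q's transition system — 5 states:
  n0 = rec X. a.a.b.a.(X + 0) :: ··a··> n1
  n1 = a.b.a.((rec X. a.a.b.a.(X + 0)) + 0) :: ··a··> n2
  n2 = b.a.((rec X. a.a.b.a.(X + 0)) + 0) :: ··b··> n3
  n3 = a.((rec X. a.a.b.a.(X + 0)) + 0) :: ··a··> n4
  n4 = (rec X. a.a.b.a.(X + 0)) + 0 :: ··a··> n1
Bisimilarity quotient blocks:
  B0 = {m0, m4}
  B1 = {m1}
  B2 = {m2}
  B3 = {m3}
  B4 = {m5}
  B5 = {n0, n4}
  B6 = {n1}
  B7 = {n2}
  B8 = {n3}
m0 ∈ B0, n0 ∈ B5 → different blocks

not bisimilar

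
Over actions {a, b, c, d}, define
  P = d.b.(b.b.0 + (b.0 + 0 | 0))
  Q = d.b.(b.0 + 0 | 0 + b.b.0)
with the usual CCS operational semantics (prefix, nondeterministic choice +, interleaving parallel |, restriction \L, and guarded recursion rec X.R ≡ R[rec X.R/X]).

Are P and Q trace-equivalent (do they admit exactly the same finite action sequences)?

YES

Reachable graph of P (5 states):
  p0 = d.b.(b.b.0 + (b.0 + 0 | 0)) | -d-> p1
  p1 = b.(b.b.0 + (b.0 + 0 | 0)) | -b-> p2
  p2 = b.b.0 + (b.0 + 0 | 0) | -b-> p3, -b-> p4
  p3 = 0 | ·
  p4 = b.0 | -b-> p3
Reachable graph of Q (5 states):
  q0 = d.b.(b.0 + 0 | 0 + b.b.0) | -d-> q1
  q1 = b.(b.0 + 0 | 0 + b.b.0) | -b-> q2
  q2 = b.0 + 0 | 0 + b.b.0 | -b-> q3, -b-> q4
  q3 = 0 | ·
  q4 = b.0 | -b-> q3
Bisimilarity quotient blocks:
  B0 = {p0, q0}
  B1 = {p1, q1}
  B2 = {p2, q2}
  B3 = {p4, q4}
  B4 = {p3, q3}
p0 ∈ B0, q0 ∈ B0 → same block
Bisimilar ⇒ trace-equivalent.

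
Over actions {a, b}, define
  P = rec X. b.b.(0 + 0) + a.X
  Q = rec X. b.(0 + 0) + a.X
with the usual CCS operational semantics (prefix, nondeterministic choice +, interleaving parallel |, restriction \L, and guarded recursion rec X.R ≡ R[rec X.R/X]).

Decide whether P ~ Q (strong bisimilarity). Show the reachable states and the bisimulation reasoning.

Reachable graph of P (3 states):
  m0 = rec X. b.b.(0 + 0) + a.X ⊢ --a--▸ m0, --b--▸ m1
  m1 = b.(0 + 0) ⊢ --b--▸ m2
  m2 = 0 + 0 ⊢ (no moves)
Reachable graph of Q (2 states):
  n0 = rec X. b.(0 + 0) + a.X ⊢ --a--▸ n0, --b--▸ n1
  n1 = 0 + 0 ⊢ (no moves)
Bisimilarity quotient blocks:
  B0 = {m0}
  B1 = {m1}
  B2 = {m2, n1}
  B3 = {n0}
m0 ∈ B0, n0 ∈ B3 → different blocks

P ≁ Q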